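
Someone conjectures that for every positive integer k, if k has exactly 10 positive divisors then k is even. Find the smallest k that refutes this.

A counterexample is any positive integer k such that k has exactly 10 positive divisors but k is odd; we check each in order.
For k = 48, 80, 112, 162, 176, 208, 272, 304, 368 the conclusion holds.
k = 405: divisors of 405: 10 divisors; 405 is odd.
Thus k = 405 disproves the claim, and no smaller k works.

k = 405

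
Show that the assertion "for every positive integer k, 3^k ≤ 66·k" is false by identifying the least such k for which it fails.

k = 6

For k = 1, 2, 3, 4, 5 the conclusion holds.
k = 6: 3^k = 729 and 66·k = 396, so 729 > 396.
Hence k = 6 is a counterexample.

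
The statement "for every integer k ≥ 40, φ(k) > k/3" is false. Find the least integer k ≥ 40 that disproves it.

A counterexample is any integer k ≥ 40 such that the claim fails; we check each in order.
For k = 40, 41 the conclusion holds.
k = 42: φ(42) = 12 and 42/3 = 14, so φ(42) ≤ 42/3.

k = 42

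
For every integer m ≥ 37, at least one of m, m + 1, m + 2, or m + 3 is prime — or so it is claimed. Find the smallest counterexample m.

Check each integer m ≥ 37 in order until m, m + 1, m + 2, m + 3 are all composite.
For m = 37, 38, 39, 40, …, 45, 46, 47 the conclusion holds.
m = 48: 48 = 2 × 24; 49 = 7 × 7; 50 = 2 × 25; 51 = 3 × 17 — all composite.

m = 48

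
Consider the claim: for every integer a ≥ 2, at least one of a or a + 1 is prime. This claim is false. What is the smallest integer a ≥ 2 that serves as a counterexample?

a = 8

For a = 2, 3, 4, 5, 6, 7 the conclusion holds.
a = 8: 8 = 2 × 4; 9 = 3 × 3 — both composite.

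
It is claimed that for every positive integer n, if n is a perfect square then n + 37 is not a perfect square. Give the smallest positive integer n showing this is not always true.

Check each positive integer n in order until n is a perfect square but n + 37 is a perfect square.
For n = 1, 4, 9, 16, …, 225, 256, 289 the conclusion holds.
n = 324: 324 = 18² and 324 + 37 = 361 = 19².
So n = 324 is the smallest counterexample.

n = 324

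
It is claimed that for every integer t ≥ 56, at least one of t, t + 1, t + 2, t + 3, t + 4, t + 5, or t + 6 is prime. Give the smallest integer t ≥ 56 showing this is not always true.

t = 90

Check each integer t ≥ 56 in order until t, t + 1, t + 2, t + 3, t + 4, t + 5, t + 6 are all composite.
The first 34 eligible values, up to t = 89, all satisfy the conclusion.
t = 90: 90 = 2 × 45; 91 = 7 × 13; 92 = 2 × 46; 93 = 3 × 31; 94 = 2 × 47; 95 = 5 × 19; 96 = 2 × 48 — all composite.
Hence t = 90 is a counterexample.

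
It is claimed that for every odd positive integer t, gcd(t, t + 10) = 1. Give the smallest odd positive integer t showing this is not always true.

t = 5

We need the least odd positive integer t for which gcd(t, t + 10) > 1.
For t = 1, 3 the conclusion holds.
t = 5: gcd(5, 15) = 5.
So t = 5 is the smallest counterexample.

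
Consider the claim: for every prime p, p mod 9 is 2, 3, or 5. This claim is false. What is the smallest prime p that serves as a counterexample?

p = 7

Check each prime p in order until the claim fails.
p = 2: 2 mod 9 = 2.
p = 3: 3 mod 9 = 3.
p = 5: 5 mod 9 = 5.
p = 7: 7 mod 9 = 7 — not in {2, 3, 5}.
Hence p = 7 is a counterexample.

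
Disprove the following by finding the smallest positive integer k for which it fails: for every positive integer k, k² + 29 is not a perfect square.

A counterexample is any positive integer k such that k² + 29 is a perfect square; we check each in order.
For k = 1, 2, 3, 4, …, 11, 12, 13 the conclusion holds.
k = 14: 14² + 29 = 225 = 15², a perfect square.

k = 14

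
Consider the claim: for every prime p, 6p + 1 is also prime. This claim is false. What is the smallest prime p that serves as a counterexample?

p = 19

We need the least prime p for which 6p + 1 is not prime.
For p = 2, 3, 5, 7, 11, 13, 17 the conclusion holds.
p = 19: 6p + 1 = 115 = 5 × 23, not prime.
Hence p = 19 is a counterexample.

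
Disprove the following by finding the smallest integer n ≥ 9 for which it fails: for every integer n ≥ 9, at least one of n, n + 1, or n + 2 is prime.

n = 9: 11 is prime.
n = 10: 11 is prime.
n = 11: 11 is prime.
n = 12: 13 is prime.
n = 13: 13 is prime.
n = 14: 14 = 2 × 7; 15 = 3 × 5; 16 = 2 × 8 — all composite.
So n = 14 is the smallest counterexample.

n = 14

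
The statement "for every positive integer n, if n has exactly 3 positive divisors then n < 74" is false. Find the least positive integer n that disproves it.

n = 121

We need the least positive integer n for which n has exactly 3 positive divisors but the claim fails.
The first 4 eligible values, up to n = 49, all satisfy the conclusion.
n = 121: τ(121) = 3; 121 ≥ 74.
Hence n = 121 is a counterexample.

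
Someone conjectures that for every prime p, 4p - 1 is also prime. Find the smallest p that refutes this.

A counterexample is any prime p such that 4p - 1 is not prime; we check each in order.
For p = 2, 3, 5 the conclusion holds.
p = 7: 4p - 1 = 27 = 3 × 9, not prime.
Thus p = 7 disproves the claim, and no smaller p works.

p = 7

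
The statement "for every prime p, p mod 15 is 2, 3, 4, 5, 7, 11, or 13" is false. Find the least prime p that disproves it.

p = 23

A counterexample is any prime p such that the claim fails; we check each in order.
For p = 2, 3, 5, 7, 11, 13, 17, 19 the conclusion holds.
p = 23: 23 mod 15 = 8 — not in {2, 3, 4, 5, 7, 11, 13}.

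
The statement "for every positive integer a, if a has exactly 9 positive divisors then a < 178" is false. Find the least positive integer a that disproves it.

a = 196

Check each positive integer a in order until a has exactly 9 positive divisors but the claim fails.
a = 36: τ(36) = 9; 36 < 178.
a = 100: τ(100) = 9; 100 < 178.
a = 196: τ(196) = 9; 196 ≥ 178.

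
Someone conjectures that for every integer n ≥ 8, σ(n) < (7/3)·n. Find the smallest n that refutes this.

n = 8: σ(8) = 15; 15 < 56/3.
n = 9: σ(9) = 13; 13 < 21.
n = 10: σ(10) = 18; 18 < 70/3.
n = 11: σ(11) = 12; 12 < 77/3.
n = 12: σ(12) = 28; 28 ≥ 28.

n = 12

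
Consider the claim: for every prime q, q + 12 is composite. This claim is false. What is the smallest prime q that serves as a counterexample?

We need the least prime q for which q + 12 is prime.
q = 2: q + 12 = 14 = 2 × 7, composite.
q = 3: q + 12 = 15 = 3 × 5, composite.
q = 5: q + 12 = 17, prime — not composite.

q = 5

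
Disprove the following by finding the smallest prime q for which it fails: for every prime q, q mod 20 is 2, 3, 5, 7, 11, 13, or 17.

q = 2: 2 mod 20 = 2.
q = 3: 3 mod 20 = 3.
q = 5: 5 mod 20 = 5.
q = 7: 7 mod 20 = 7.
q = 11: 11 mod 20 = 11.
q = 13: 13 mod 20 = 13.
q = 17: 17 mod 20 = 17.
q = 19: 19 mod 20 = 19 — not in {2, 3, 5, 7, 11, 13, 17}.
So q = 19 is the smallest counterexample.

q = 19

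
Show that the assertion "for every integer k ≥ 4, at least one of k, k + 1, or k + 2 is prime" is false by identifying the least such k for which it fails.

Check each integer k ≥ 4 in order until k, k + 1, k + 2 are all composite.
For k = 4, 5, 6, 7 the conclusion holds.
k = 8: 8 = 2 × 4; 9 = 3 × 3; 10 = 2 × 5 — all composite.
Hence k = 8 is a counterexample.

k = 8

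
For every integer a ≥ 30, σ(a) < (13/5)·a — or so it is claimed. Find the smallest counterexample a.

For a = 30, 31, 32, 33, …, 57, 58, 59 the conclusion holds.
a = 60: σ(60) = 168; 168 ≥ 156.
Thus a = 60 disproves the claim, and no smaller a works.

a = 60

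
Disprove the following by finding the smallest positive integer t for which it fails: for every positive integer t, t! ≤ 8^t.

t = 20

We need the least positive integer t for which t! > 8^t.
The first 19 eligible values, up to t = 19, all satisfy the conclusion.
t = 20: t! = 2432902008176640000 and 8^t = 1152921504606846976, so 2432902008176640000 > 1152921504606846976.
Hence t = 20 is a counterexample.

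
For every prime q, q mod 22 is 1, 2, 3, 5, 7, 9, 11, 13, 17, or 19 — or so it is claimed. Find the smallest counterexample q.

q = 37

Check each prime q in order until the claim fails.
The first 11 eligible values, up to q = 31, all satisfy the conclusion.
q = 37: 37 mod 22 = 15 — not in {1, 2, 3, 5, 7, 9, 11, 13, 17, 19}.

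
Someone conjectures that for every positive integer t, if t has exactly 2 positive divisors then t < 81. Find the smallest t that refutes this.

t = 83

For t = 2, 3, 5, 7, …, 71, 73, 79 the conclusion holds.
t = 83: τ(83) = 2; 83 ≥ 81.
So t = 83 is the smallest counterexample.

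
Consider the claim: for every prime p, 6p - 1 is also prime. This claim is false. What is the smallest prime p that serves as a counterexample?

p = 11

Check each prime p in order until 6p - 1 is not prime.
For p = 2, 3, 5, 7 the conclusion holds.
p = 11: 6p - 1 = 65 = 5 × 13, not prime.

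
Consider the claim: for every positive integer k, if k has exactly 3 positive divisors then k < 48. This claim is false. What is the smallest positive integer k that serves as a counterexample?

k = 49

k = 4: τ(4) = 3; 4 < 48.
k = 9: τ(9) = 3; 9 < 48.
k = 25: τ(25) = 3; 25 < 48.
k = 49: τ(49) = 3; 49 ≥ 48.
So k = 49 is the smallest counterexample.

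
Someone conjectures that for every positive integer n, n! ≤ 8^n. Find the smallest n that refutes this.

n = 20

Check each positive integer n in order until n! > 8^n.
For n = 1, 2, 3, 4, …, 17, 18, 19 the conclusion holds.
n = 20: n! = 2432902008176640000 and 8^n = 1152921504606846976, so 2432902008176640000 > 1152921504606846976.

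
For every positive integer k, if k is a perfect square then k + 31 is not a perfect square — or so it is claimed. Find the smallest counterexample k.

k = 225

Check each positive integer k in order until k is a perfect square but k + 31 is a perfect square.
For k = 1, 4, 9, 16, …, 144, 169, 196 the conclusion holds.
k = 225: 225 = 15² and 225 + 31 = 256 = 16².
So k = 225 is the smallest counterexample.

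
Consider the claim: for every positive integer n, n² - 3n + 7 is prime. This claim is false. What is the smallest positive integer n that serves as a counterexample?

n = 6

Check each positive integer n in order until n² - 3n + 7 is not prime.
The first 5 eligible values, up to n = 5, all satisfy the conclusion.
n = 6: n² - 3n + 7 = 25 = 5 × 5, composite.
Thus n = 6 disproves the claim, and no smaller n works.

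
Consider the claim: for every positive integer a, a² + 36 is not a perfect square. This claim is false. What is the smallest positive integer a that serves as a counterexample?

a = 8

Check each positive integer a in order until a² + 36 is a perfect square.
The first 7 eligible values, up to a = 7, all satisfy the conclusion.
a = 8: 8² + 36 = 100 = 10², a perfect square.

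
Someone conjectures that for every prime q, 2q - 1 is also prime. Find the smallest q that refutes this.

q = 5

Check each prime q in order until 2q - 1 is not prime.
For q = 2, 3 the conclusion holds.
q = 5: 2q - 1 = 9 = 3 × 3, not prime.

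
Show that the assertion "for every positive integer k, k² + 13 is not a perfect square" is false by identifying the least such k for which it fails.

The first 5 eligible values, up to k = 5, all satisfy the conclusion.
k = 6: 6² + 13 = 49 = 7², a perfect square.
Thus k = 6 disproves the claim, and no smaller k works.

k = 6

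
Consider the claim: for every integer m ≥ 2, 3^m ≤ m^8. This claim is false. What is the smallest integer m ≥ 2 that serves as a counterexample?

A counterexample is any integer m ≥ 2 such that 3^m > m^8; we check each in order.
For m = 2, 3, 4, 5, …, 20, 21, 22 the conclusion holds.
m = 23: 3^m = 94143178827 and m^8 = 78310985281, so 94143178827 > 78310985281.
So m = 23 is the smallest counterexample.

m = 23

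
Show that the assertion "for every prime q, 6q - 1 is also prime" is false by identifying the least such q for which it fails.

A counterexample is any prime q such that 6q - 1 is not prime; we check each in order.
For q = 2, 3, 5, 7 the conclusion holds.
q = 11: 6q - 1 = 65 = 5 × 13, not prime.

q = 11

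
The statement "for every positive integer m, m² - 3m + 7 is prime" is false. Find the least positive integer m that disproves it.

m = 6

Check each positive integer m in order until m² - 3m + 7 is not prime.
For m = 1, 2, 3, 4, 5 the conclusion holds.
m = 6: m² - 3m + 7 = 25 = 5 × 5, composite.
So m = 6 is the smallest counterexample.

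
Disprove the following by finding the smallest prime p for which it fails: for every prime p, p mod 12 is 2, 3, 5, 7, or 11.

The first 5 eligible values, up to p = 11, all satisfy the conclusion.
p = 13: 13 mod 12 = 1 — not in {2, 3, 5, 7, 11}.
Hence p = 13 is a counterexample.

p = 13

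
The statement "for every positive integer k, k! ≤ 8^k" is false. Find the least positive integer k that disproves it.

The first 19 eligible values, up to k = 19, all satisfy the conclusion.
k = 20: k! = 2432902008176640000 and 8^k = 1152921504606846976, so 2432902008176640000 > 1152921504606846976.

k = 20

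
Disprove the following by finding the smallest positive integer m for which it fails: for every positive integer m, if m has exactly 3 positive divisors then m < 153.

m = 169

We need the least positive integer m for which m has exactly 3 positive divisors but the claim fails.
m = 4: τ(4) = 3; 4 < 153.
m = 9: τ(9) = 3; 9 < 153.
m = 25: τ(25) = 3; 25 < 153.
m = 49: τ(49) = 3; 49 < 153.
m = 121: τ(121) = 3; 121 < 153.
m = 169: τ(169) = 3; 169 ≥ 153.
Thus m = 169 disproves the claim, and no smaller m works.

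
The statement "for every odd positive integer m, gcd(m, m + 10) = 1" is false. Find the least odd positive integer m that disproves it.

m = 5

A counterexample is any odd positive integer m such that gcd(m, m + 10) > 1; we check each in order.
For m = 1, 3 the conclusion holds.
m = 5: gcd(5, 15) = 5.
Hence m = 5 is a counterexample.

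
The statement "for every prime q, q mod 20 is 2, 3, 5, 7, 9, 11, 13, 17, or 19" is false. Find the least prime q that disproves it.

q = 41

We need the least prime q for which the claim fails.
The first 12 eligible values, up to q = 37, all satisfy the conclusion.
q = 41: 41 mod 20 = 1 — not in {2, 3, 5, 7, 9, 11, 13, 17, 19}.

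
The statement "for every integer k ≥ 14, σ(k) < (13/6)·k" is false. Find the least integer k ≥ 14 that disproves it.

A counterexample is any integer k ≥ 14 such that the claim fails; we check each in order.
For k = 14, 15, 16, 17 the conclusion holds.
k = 18: σ(18) = 39; 39 ≥ 39.
Thus k = 18 disproves the claim, and no smaller k works.

k = 18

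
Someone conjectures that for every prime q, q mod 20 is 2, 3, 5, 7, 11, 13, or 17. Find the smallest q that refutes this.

q = 19

Check each prime q in order until the claim fails.
q = 2: 2 mod 20 = 2.
q = 3: 3 mod 20 = 3.
q = 5: 5 mod 20 = 5.
q = 7: 7 mod 20 = 7.
q = 11: 11 mod 20 = 11.
q = 13: 13 mod 20 = 13.
q = 17: 17 mod 20 = 17.
q = 19: 19 mod 20 = 19 — not in {2, 3, 5, 7, 11, 13, 17}.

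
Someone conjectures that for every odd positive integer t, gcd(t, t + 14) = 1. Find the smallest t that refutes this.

t = 7

A counterexample is any odd positive integer t such that gcd(t, t + 14) > 1; we check each in order.
t = 1: gcd(1, 15) = 1.
t = 3: gcd(3, 17) = 1.
t = 5: gcd(5, 19) = 1.
t = 7: gcd(7, 21) = 7.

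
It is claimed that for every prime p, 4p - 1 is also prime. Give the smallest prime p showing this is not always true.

p = 7

We need the least prime p for which 4p - 1 is not prime.
p = 2: 4p - 1 = 7, prime.
p = 3: 4p - 1 = 11, prime.
p = 5: 4p - 1 = 19, prime.
p = 7: 4p - 1 = 27 = 3 × 9, not prime.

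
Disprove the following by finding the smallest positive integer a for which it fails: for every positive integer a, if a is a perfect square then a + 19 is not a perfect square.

a = 81

Check each positive integer a in order until a is a perfect square but a + 19 is a perfect square.
a = 1: 1 + 19 = 20, not a perfect square.
a = 4: 4 + 19 = 23, not a perfect square.
a = 9: 9 + 19 = 28, not a perfect square.
a = 16: 16 + 19 = 35, not a perfect square.
a = 25: 25 + 19 = 44, not a perfect square.
a = 36: 36 + 19 = 55, not a perfect square.
a = 49: 49 + 19 = 68, not a perfect square.
a = 64: 64 + 19 = 83, not a perfect square.
a = 81: 81 = 9² and 81 + 19 = 100 = 10².
Hence a = 81 is a counterexample.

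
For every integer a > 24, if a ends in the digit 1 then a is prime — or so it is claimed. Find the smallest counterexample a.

a = 51

A counterexample is any integer a > 24 such that a ends in the digit 1 but a is not prime; we check each in order.
For a = 31, 41 the conclusion holds.
a = 51: 51 ends in 1; 51 = 3 × 17, composite.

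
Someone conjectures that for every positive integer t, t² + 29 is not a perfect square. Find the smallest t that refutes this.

t = 14

A counterexample is any positive integer t such that t² + 29 is a perfect square; we check each in order.
For t = 1, 2, 3, 4, …, 11, 12, 13 the conclusion holds.
t = 14: 14² + 29 = 225 = 15², a perfect square.
Hence t = 14 is a counterexample.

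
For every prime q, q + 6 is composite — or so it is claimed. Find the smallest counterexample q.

For q = 2, 3 the conclusion holds.
q = 5: q + 6 = 11, prime — not composite.
Hence q = 5 is a counterexample.

q = 5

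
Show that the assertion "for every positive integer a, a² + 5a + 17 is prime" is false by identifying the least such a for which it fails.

Check each positive integer a in order until a² + 5a + 17 is not prime.
For a = 1, 2, 3, 4, 5, 6, 7 the conclusion holds.
a = 8: a² + 5a + 17 = 121 = 11 × 11, composite.

a = 8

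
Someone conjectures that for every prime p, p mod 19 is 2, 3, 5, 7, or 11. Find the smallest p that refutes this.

p = 13

A counterexample is any prime p such that the claim fails; we check each in order.
The first 5 eligible values, up to p = 11, all satisfy the conclusion.
p = 13: 13 mod 19 = 13 — not in {2, 3, 5, 7, 11}.
Thus p = 13 disproves the claim, and no smaller p works.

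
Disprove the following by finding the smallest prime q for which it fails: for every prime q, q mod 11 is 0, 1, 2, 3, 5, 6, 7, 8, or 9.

Check each prime q in order until the claim fails.
The first 11 eligible values, up to q = 31, all satisfy the conclusion.
q = 37: 37 mod 11 = 4 — not in {0, 1, 2, 3, 5, 6, 7, 8, 9}.
Thus q = 37 disproves the claim, and no smaller q works.

q = 37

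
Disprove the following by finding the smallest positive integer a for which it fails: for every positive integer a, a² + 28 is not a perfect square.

A counterexample is any positive integer a such that a² + 28 is a perfect square; we check each in order.
The first 5 eligible values, up to a = 5, all satisfy the conclusion.
a = 6: 6² + 28 = 64 = 8², a perfect square.
Hence a = 6 is a counterexample.

a = 6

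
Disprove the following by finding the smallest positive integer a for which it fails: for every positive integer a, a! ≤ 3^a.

A counterexample is any positive integer a such that a! > 3^a; we check each in order.
a = 1: a! = 1 and 3^a = 3, so 1 ≤ 3.
a = 2: a! = 2 and 3^a = 9, so 2 ≤ 9.
a = 3: a! = 6 and 3^a = 27, so 6 ≤ 27.
a = 4: a! = 24 and 3^a = 81, so 24 ≤ 81.
a = 5: a! = 120 and 3^a = 243, so 120 ≤ 243.
a = 6: a! = 720 and 3^a = 729, so 720 ≤ 729.
a = 7: a! = 5040 and 3^a = 2187, so 5040 > 2187.
Hence a = 7 is a counterexample.

a = 7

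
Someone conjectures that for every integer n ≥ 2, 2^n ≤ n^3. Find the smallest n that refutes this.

n = 10

Check each integer n ≥ 2 in order until 2^n > n^3.
The first 8 eligible values, up to n = 9, all satisfy the conclusion.
n = 10: 2^n = 1024 and n^3 = 1000, so 1024 > 1000.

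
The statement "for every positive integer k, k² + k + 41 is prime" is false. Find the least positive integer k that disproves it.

k = 40

A counterexample is any positive integer k such that k² + k + 41 is not prime; we check each in order.
For k = 1, 2, 3, 4, …, 37, 38, 39 the conclusion holds.
k = 40: k² + k + 41 = 1681 = 41 × 41, composite.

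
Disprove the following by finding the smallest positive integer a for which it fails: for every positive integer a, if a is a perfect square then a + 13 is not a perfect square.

a = 1: 1 + 13 = 14, not a perfect square.
a = 4: 4 + 13 = 17, not a perfect square.
a = 9: 9 + 13 = 22, not a perfect square.
a = 16: 16 + 13 = 29, not a perfect square.
a = 25: 25 + 13 = 38, not a perfect square.
a = 36: 36 = 6² and 36 + 13 = 49 = 7².

a = 36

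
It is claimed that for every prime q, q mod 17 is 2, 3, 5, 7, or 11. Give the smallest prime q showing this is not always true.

q = 13

We need the least prime q for which the claim fails.
The first 5 eligible values, up to q = 11, all satisfy the conclusion.
q = 13: 13 mod 17 = 13 — not in {2, 3, 5, 7, 11}.
Thus q = 13 disproves the claim, and no smaller q works.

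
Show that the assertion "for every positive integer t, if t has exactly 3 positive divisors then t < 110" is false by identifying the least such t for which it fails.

A counterexample is any positive integer t such that t has exactly 3 positive divisors but the claim fails; we check each in order.
The first 4 eligible values, up to t = 49, all satisfy the conclusion.
t = 121: τ(121) = 3; 121 ≥ 110.
Hence t = 121 is a counterexample.

t = 121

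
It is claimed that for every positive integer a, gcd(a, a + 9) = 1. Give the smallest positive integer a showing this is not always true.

a = 3

For a = 1, 2 the conclusion holds.
a = 3: gcd(3, 12) = 3.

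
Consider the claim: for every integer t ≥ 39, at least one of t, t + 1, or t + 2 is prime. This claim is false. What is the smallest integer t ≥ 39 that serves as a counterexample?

Check each integer t ≥ 39 in order until t, t + 1, t + 2 are all composite.
t = 39: 41 is prime.
t = 40: 41 is prime.
t = 41: 41 is prime.
t = 42: 43 is prime.
t = 43: 43 is prime.
t = 44: 44 = 2 × 22; 45 = 3 × 15; 46 = 2 × 23 — all composite.

t = 44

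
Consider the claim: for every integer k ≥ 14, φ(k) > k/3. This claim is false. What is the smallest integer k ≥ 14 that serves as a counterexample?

For k = 14, 15, 16, 17 the conclusion holds.
k = 18: φ(18) = 6 and 18/3 = 6, so φ(18) ≤ 18/3.
Hence k = 18 is a counterexample.

k = 18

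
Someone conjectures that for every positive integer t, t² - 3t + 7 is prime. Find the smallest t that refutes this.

t = 6

We need the least positive integer t for which t² - 3t + 7 is not prime.
The first 5 eligible values, up to t = 5, all satisfy the conclusion.
t = 6: t² - 3t + 7 = 25 = 5 × 5, composite.
So t = 6 is the smallest counterexample.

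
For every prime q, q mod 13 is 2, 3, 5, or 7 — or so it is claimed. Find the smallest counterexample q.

q = 11

A counterexample is any prime q such that the claim fails; we check each in order.
The first 4 eligible values, up to q = 7, all satisfy the conclusion.
q = 11: 11 mod 13 = 11 — not in {2, 3, 5, 7}.
Thus q = 11 disproves the claim, and no smaller q works.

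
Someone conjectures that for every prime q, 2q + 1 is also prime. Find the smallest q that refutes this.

q = 7

Check each prime q in order until 2q + 1 is not prime.
For q = 2, 3, 5 the conclusion holds.
q = 7: 2q + 1 = 15 = 3 × 5, not prime.
Hence q = 7 is a counterexample.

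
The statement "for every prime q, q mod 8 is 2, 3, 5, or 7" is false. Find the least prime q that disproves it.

The first 6 eligible values, up to q = 13, all satisfy the conclusion.
q = 17: 17 mod 8 = 1 — not in {2, 3, 5, 7}.
So q = 17 is the smallest counterexample.

q = 17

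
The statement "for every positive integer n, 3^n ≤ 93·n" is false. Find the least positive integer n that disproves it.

n = 6

Check each positive integer n in order until 3^n > 93·n.
n = 1: 3^n = 3 and 93·n = 93, so 3 ≤ 93.
n = 2: 3^n = 9 and 93·n = 186, so 9 ≤ 186.
n = 3: 3^n = 27 and 93·n = 279, so 27 ≤ 279.
n = 4: 3^n = 81 and 93·n = 372, so 81 ≤ 372.
n = 5: 3^n = 243 and 93·n = 465, so 243 ≤ 465.
n = 6: 3^n = 729 and 93·n = 558, so 729 > 558.
So n = 6 is the smallest counterexample.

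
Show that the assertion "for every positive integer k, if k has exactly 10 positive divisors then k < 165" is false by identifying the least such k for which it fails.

k = 176

A counterexample is any positive integer k such that k has exactly 10 positive divisors but the claim fails; we check each in order.
For k = 48, 80, 112, 162 the conclusion holds.
k = 176: τ(176) = 10; 176 ≥ 165.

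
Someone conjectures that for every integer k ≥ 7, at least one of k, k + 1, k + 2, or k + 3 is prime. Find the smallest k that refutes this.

k = 24

We need the least integer k ≥ 7 for which k, k + 1, k + 2, k + 3 are all composite.
For k = 7, 8, 9, 10, …, 21, 22, 23 the conclusion holds.
k = 24: 24 = 2 × 12; 25 = 5 × 5; 26 = 2 × 13; 27 = 3 × 9 — all composite.
So k = 24 is the smallest counterexample.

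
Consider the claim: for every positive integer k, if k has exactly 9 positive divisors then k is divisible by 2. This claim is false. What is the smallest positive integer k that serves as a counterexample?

k = 225

A counterexample is any positive integer k such that k has exactly 9 positive divisors but k is not divisible by 2; we check each in order.
k = 36: τ(36) = 9; 36 mod 2 = 0.
k = 100: τ(100) = 9; 100 mod 2 = 0.
k = 196: τ(196) = 9; 196 mod 2 = 0.
k = 225: τ(225) = 9; 225 mod 2 = 1.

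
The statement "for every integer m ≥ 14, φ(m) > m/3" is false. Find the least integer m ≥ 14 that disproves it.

m = 14: φ(14) = 6 and 14/3 = 14/3, so φ(14) > 14/3.
m = 15: φ(15) = 8 and 15/3 = 5, so φ(15) > 15/3.
m = 16: φ(16) = 8 and 16/3 = 16/3, so φ(16) > 16/3.
m = 17: φ(17) = 16 and 17/3 = 17/3, so φ(17) > 17/3.
m = 18: φ(18) = 6 and 18/3 = 6, so φ(18) ≤ 18/3.

m = 18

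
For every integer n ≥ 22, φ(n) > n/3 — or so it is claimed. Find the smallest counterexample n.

n = 24

A counterexample is any integer n ≥ 22 such that the claim fails; we check each in order.
For n = 22, 23 the conclusion holds.
n = 24: φ(24) = 8 and 24/3 = 8, so φ(24) ≤ 24/3.
Hence n = 24 is a counterexample.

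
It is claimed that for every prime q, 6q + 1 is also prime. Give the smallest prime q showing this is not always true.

q = 19

We need the least prime q for which 6q + 1 is not prime.
For q = 2, 3, 5, 7, 11, 13, 17 the conclusion holds.
q = 19: 6q + 1 = 115 = 5 × 23, not prime.
Hence q = 19 is a counterexample.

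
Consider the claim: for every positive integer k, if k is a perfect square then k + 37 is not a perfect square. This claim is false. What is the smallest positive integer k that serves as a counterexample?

k = 324

For k = 1, 4, 9, 16, …, 225, 256, 289 the conclusion holds.
k = 324: 324 = 18² and 324 + 37 = 361 = 19².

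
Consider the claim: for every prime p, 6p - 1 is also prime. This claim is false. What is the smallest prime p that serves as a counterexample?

A counterexample is any prime p such that 6p - 1 is not prime; we check each in order.
The first 4 eligible values, up to p = 7, all satisfy the conclusion.
p = 11: 6p - 1 = 65 = 5 × 13, not prime.
Thus p = 11 disproves the claim, and no smaller p works.

p = 11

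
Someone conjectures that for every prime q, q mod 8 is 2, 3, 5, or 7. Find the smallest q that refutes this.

A counterexample is any prime q such that the claim fails; we check each in order.
q = 2: 2 mod 8 = 2.
q = 3: 3 mod 8 = 3.
q = 5: 5 mod 8 = 5.
q = 7: 7 mod 8 = 7.
q = 11: 11 mod 8 = 3.
q = 13: 13 mod 8 = 5.
q = 17: 17 mod 8 = 1 — not in {2, 3, 5, 7}.
So q = 17 is the smallest counterexample.

q = 17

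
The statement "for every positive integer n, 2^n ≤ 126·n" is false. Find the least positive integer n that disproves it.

We need the least positive integer n for which 2^n > 126·n.
For n = 1, 2, 3, 4, 5, 6, 7, 8, 9, 10 the conclusion holds.
n = 11: 2^n = 2048 and 126·n = 1386, so 2048 > 1386.
Hence n = 11 is a counterexample.

n = 11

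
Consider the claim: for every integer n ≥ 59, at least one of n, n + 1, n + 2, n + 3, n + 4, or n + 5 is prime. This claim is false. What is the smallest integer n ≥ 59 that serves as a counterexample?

n = 90

Check each integer n ≥ 59 in order until n, n + 1, n + 2, n + 3, n + 4, n + 5 are all composite.
For n = 59, 60, 61, 62, …, 87, 88, 89 the conclusion holds.
n = 90: 90 = 2 × 45; 91 = 7 × 13; 92 = 2 × 46; 93 = 3 × 31; 94 = 2 × 47; 95 = 5 × 19 — all composite.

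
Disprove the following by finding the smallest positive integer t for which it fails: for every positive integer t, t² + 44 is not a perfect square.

t = 10

Check each positive integer t in order until t² + 44 is a perfect square.
For t = 1, 2, 3, 4, 5, 6, 7, 8, 9 the conclusion holds.
t = 10: 10² + 44 = 144 = 12², a perfect square.
So t = 10 is the smallest counterexample.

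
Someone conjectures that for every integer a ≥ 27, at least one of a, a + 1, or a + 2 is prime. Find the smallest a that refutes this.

a = 32

Check each integer a ≥ 27 in order until a, a + 1, a + 2 are all composite.
For a = 27, 28, 29, 30, 31 the conclusion holds.
a = 32: 32 = 2 × 16; 33 = 3 × 11; 34 = 2 × 17 — all composite.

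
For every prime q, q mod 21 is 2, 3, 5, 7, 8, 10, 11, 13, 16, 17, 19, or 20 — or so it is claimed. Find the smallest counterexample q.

A counterexample is any prime q such that the claim fails; we check each in order.
For q = 2, 3, 5, 7, …, 31, 37, 41 the conclusion holds.
q = 43: 43 mod 21 = 1 — not in {2, 3, 5, 7, 8, 10, 11, 13, 16, 17, 19, 20}.
Thus q = 43 disproves the claim, and no smaller q works.

q = 43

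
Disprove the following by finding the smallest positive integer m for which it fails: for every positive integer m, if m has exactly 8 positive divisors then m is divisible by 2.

m = 105

We need the least positive integer m for which m has exactly 8 positive divisors but m is not divisible by 2.
For m = 24, 30, 40, 42, …, 88, 102, 104 the conclusion holds.
m = 105: τ(105) = 8; 105 mod 2 = 1.
So m = 105 is the smallest counterexample.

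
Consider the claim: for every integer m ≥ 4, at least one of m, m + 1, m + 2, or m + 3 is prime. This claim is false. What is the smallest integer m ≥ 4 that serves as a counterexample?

We need the least integer m ≥ 4 for which m, m + 1, m + 2, m + 3 are all composite.
For m = 4, 5, 6, 7, …, 21, 22, 23 the conclusion holds.
m = 24: 24 = 2 × 12; 25 = 5 × 5; 26 = 2 × 13; 27 = 3 × 9 — all composite.
So m = 24 is the smallest counterexample.

m = 24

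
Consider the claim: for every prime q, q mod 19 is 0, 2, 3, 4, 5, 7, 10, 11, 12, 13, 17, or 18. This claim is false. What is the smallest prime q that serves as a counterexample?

A counterexample is any prime q such that the claim fails; we check each in order.
The first 14 eligible values, up to q = 43, all satisfy the conclusion.
q = 47: 47 mod 19 = 9 — not in {0, 2, 3, 4, 5, 7, 10, 11, 12, 13, 17, 18}.
Thus q = 47 disproves the claim, and no smaller q works.

q = 47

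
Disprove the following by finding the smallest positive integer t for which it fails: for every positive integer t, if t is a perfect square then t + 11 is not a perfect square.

Check each positive integer t in order until t is a perfect square but t + 11 is a perfect square.
The first 4 eligible values, up to t = 16, all satisfy the conclusion.
t = 25: 25 = 5² and 25 + 11 = 36 = 6².

t = 25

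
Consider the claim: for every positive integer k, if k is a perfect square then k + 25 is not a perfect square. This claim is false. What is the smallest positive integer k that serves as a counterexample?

We need the least positive integer k for which k is a perfect square but k + 25 is a perfect square.
For k = 1, 4, 9, 16, …, 81, 100, 121 the conclusion holds.
k = 144: 144 = 12² and 144 + 25 = 169 = 13².

k = 144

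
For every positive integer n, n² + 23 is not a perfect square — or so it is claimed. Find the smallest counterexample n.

n = 11

We need the least positive integer n for which n² + 23 is a perfect square.
For n = 1, 2, 3, 4, 5, 6, 7, 8, 9, 10 the conclusion holds.
n = 11: 11² + 23 = 144 = 12², a perfect square.
Thus n = 11 disproves the claim, and no smaller n works.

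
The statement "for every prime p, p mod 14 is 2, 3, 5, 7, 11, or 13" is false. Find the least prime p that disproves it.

A counterexample is any prime p such that the claim fails; we check each in order.
p = 2: 2 mod 14 = 2.
p = 3: 3 mod 14 = 3.
p = 5: 5 mod 14 = 5.
p = 7: 7 mod 14 = 7.
p = 11: 11 mod 14 = 11.
p = 13: 13 mod 14 = 13.
p = 17: 17 mod 14 = 3.
p = 19: 19 mod 14 = 5.
p = 23: 23 mod 14 = 9 — not in {2, 3, 5, 7, 11, 13}.

p = 23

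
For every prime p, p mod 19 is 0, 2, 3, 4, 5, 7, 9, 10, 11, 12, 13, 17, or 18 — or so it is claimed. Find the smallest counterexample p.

For p = 2, 3, 5, 7, …, 41, 43, 47 the conclusion holds.
p = 53: 53 mod 19 = 15 — not in {0, 2, 3, 4, 5, 7, 9, 10, 11, 12, 13, 17, 18}.

p = 53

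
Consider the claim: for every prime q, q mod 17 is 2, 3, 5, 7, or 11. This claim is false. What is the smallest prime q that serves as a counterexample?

q = 13

For q = 2, 3, 5, 7, 11 the conclusion holds.
q = 13: 13 mod 17 = 13 — not in {2, 3, 5, 7, 11}.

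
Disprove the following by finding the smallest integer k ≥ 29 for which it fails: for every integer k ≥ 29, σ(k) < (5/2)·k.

k = 36

We need the least integer k ≥ 29 for which the claim fails.
k = 29: σ(29) = 30; 30 < 145/2.
k = 30: σ(30) = 72; 72 < 75.
k = 31: σ(31) = 32; 32 < 155/2.
k = 32: σ(32) = 63; 63 < 80.
k = 33: σ(33) = 48; 48 < 165/2.
k = 34: σ(34) = 54; 54 < 85.
k = 35: σ(35) = 48; 48 < 175/2.
k = 36: σ(36) = 91; 91 ≥ 90.
Thus k = 36 disproves the claim, and no smaller k works.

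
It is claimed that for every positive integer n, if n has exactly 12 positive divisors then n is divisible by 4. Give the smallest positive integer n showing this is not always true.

We need the least positive integer n for which n has exactly 12 positive divisors but n is not divisible by 4.
n = 60: τ(60) = 12; 60 mod 4 = 0.
n = 72: τ(72) = 12; 72 mod 4 = 0.
n = 84: τ(84) = 12; 84 mod 4 = 0.
n = 90: τ(90) = 12; 90 mod 4 = 2.

n = 90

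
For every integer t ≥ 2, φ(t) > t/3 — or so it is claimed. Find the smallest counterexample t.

The first 4 eligible values, up to t = 5, all satisfy the conclusion.
t = 6: φ(6) = 2 and 6/3 = 2, so φ(6) ≤ 6/3.
Thus t = 6 disproves the claim, and no smaller t works.

t = 6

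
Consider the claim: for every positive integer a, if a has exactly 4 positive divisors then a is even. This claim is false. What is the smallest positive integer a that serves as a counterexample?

a = 15

We need the least positive integer a for which a has exactly 4 positive divisors but a is odd.
a = 6: divisors of 6: 1, 2, 3, 6; 6 is even.
a = 8: divisors of 8: 1, 2, 4, 8; 8 is even.
a = 10: divisors of 10: 1, 2, 5, 10; 10 is even.
a = 14: divisors of 14: 1, 2, 7, 14; 14 is even.
a = 15: divisors of 15: 1, 3, 5, 15; 15 is odd.
Thus a = 15 disproves the claim, and no smaller a works.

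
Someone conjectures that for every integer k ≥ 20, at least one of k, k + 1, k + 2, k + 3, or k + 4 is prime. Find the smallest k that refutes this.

k = 24

Check each integer k ≥ 20 in order until k, k + 1, k + 2, k + 3, k + 4 are all composite.
The first 4 eligible values, up to k = 23, all satisfy the conclusion.
k = 24: 24 = 2 × 12; 25 = 5 × 5; 26 = 2 × 13; 27 = 3 × 9; 28 = 2 × 14 — all composite.
So k = 24 is the smallest counterexample.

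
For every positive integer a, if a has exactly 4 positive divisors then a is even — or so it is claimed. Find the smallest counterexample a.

Check each positive integer a in order until a has exactly 4 positive divisors but a is odd.
a = 6: divisors of 6: 1, 2, 3, 6; 6 is even.
a = 8: divisors of 8: 1, 2, 4, 8; 8 is even.
a = 10: divisors of 10: 1, 2, 5, 10; 10 is even.
a = 14: divisors of 14: 1, 2, 7, 14; 14 is even.
a = 15: divisors of 15: 1, 3, 5, 15; 15 is odd.
Thus a = 15 disproves the claim, and no smaller a works.

a = 15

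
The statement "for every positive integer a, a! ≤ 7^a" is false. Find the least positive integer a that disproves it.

For a = 1, 2, 3, 4, …, 14, 15, 16 the conclusion holds.
a = 17: a! = 355687428096000 and 7^a = 232630513987207, so 355687428096000 > 232630513987207.
Hence a = 17 is a counterexample.

a = 17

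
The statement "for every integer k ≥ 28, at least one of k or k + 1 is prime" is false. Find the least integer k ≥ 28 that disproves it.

A counterexample is any integer k ≥ 28 such that k, k + 1 are both composite; we check each in order.
For k = 28, 29, 30, 31 the conclusion holds.
k = 32: 32 = 2 × 16; 33 = 3 × 11 — both composite.
So k = 32 is the smallest counterexample.

k = 32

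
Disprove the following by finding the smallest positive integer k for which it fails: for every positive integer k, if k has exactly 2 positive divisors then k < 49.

Check each positive integer k in order until k has exactly 2 positive divisors but the claim fails.
For k = 2, 3, 5, 7, …, 41, 43, 47 the conclusion holds.
k = 53: τ(53) = 2; 53 ≥ 49.

k = 53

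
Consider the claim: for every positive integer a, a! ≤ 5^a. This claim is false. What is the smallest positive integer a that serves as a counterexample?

a = 12

We need the least positive integer a for which a! > 5^a.
The first 11 eligible values, up to a = 11, all satisfy the conclusion.
a = 12: a! = 479001600 and 5^a = 244140625, so 479001600 > 244140625.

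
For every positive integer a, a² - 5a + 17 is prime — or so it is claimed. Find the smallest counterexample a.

The first 12 eligible values, up to a = 12, all satisfy the conclusion.
a = 13: a² - 5a + 17 = 121 = 11 × 11, composite.
Hence a = 13 is a counterexample.

a = 13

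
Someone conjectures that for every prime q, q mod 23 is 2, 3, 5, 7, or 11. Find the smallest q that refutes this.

A counterexample is any prime q such that the claim fails; we check each in order.
q = 2: 2 mod 23 = 2.
q = 3: 3 mod 23 = 3.
q = 5: 5 mod 23 = 5.
q = 7: 7 mod 23 = 7.
q = 11: 11 mod 23 = 11.
q = 13: 13 mod 23 = 13 — not in {2, 3, 5, 7, 11}.

q = 13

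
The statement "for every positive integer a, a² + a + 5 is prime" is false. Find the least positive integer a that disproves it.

a = 4

We need the least positive integer a for which a² + a + 5 is not prime.
a = 1: a² + a + 5 = 7, prime.
a = 2: a² + a + 5 = 11, prime.
a = 3: a² + a + 5 = 17, prime.
a = 4: a² + a + 5 = 25 = 5 × 5, composite.
Thus a = 4 disproves the claim, and no smaller a works.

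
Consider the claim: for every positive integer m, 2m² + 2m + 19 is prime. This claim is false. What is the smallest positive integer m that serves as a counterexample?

m = 18

For m = 1, 2, 3, 4, …, 15, 16, 17 the conclusion holds.
m = 18: 2m² + 2m + 19 = 703 = 19 × 37, composite.
Thus m = 18 disproves the claim, and no smaller m works.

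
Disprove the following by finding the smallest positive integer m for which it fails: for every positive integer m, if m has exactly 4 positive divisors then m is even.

Check each positive integer m in order until m has exactly 4 positive divisors but m is odd.
The first 4 eligible values, up to m = 14, all satisfy the conclusion.
m = 15: divisors of 15: 1, 3, 5, 15; 15 is odd.
Thus m = 15 disproves the claim, and no smaller m works.

m = 15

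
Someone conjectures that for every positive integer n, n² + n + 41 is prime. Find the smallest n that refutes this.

Check each positive integer n in order until n² + n + 41 is not prime.
For n = 1, 2, 3, 4, …, 37, 38, 39 the conclusion holds.
n = 40: n² + n + 41 = 1681 = 41 × 41, composite.
So n = 40 is the smallest counterexample.

n = 40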